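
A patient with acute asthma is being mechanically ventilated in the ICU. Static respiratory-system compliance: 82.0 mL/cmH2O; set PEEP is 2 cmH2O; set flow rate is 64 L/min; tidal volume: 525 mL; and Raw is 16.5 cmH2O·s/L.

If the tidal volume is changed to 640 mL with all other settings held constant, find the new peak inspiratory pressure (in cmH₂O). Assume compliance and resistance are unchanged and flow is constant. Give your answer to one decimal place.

Flow: 64 L/min ÷ 60 = 1.0667 L/s.
PIP = Vt/C + R·V̇ + PEEP (constant-flow equation of motion).
Only the elastic term changes: ΔPIP = ΔVt / C = (640 − 525) / 82.0 = 1.402 cmH2O.
Original PIP = 525/82.0 + 16.5×1.0667 + 2 = 26.003 cmH2O; new PIP = 26.003 + (1.402) = 27.405 cmH2O.

27.4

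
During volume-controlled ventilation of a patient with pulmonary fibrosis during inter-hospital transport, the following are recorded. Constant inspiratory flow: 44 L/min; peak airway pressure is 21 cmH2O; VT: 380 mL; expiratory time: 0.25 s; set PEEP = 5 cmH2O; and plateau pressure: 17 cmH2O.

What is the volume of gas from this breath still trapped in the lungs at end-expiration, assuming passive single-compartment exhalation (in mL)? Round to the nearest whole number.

89

Flow: 44 L/min ÷ 60 = 0.7333 L/s.
R = (PIP − Pplat)/V̇ = (21 − 17) / 0.7333 = 4.0/0.7333 = 5.455 cmH2O·s/L.
C = Vt/(Pplat − PEEP) = 380.0 / (17 − 5) = 380.0/12.0 = 31.667 mL/cmH2O.
τ = R × C = 5.455 × 0.03167 L/cmH2O = 0.1728 s.
Fraction remaining = e^(−Te/τ) = e^(−0.25/0.1728) = 0.2353.
Trapped volume = 380.0 × 0.2353 = 89.414 mL.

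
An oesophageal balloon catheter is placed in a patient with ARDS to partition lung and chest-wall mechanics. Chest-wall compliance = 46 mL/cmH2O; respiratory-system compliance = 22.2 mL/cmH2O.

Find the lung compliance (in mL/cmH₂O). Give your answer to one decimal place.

1/CL = 1/Crs − 1/Ccw.
1/CL = 1/22.2 − 1/46 = 0.02331.
CL = 42.9 mL/cmH2O.

42.9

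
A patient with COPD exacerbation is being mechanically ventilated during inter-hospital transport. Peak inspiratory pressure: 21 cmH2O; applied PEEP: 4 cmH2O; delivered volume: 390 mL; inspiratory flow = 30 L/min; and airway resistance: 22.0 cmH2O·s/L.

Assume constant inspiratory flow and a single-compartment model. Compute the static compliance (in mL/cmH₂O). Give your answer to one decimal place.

Flow: 30 L/min ÷ 60 = 0.5 L/s.
Equation of motion (constant flow): PIP = Vt/C + R·V̇ + PEEP.
Vt/C = PIP − R·V̇ − PEEP = 21 − 22.0×0.5 − 4 = 21 − 11.0 − 4 = 6.0 cmH2O.
C = Vt / 6.0 = 390 / 6.0 = 65.0 mL/cmH2O.

65.0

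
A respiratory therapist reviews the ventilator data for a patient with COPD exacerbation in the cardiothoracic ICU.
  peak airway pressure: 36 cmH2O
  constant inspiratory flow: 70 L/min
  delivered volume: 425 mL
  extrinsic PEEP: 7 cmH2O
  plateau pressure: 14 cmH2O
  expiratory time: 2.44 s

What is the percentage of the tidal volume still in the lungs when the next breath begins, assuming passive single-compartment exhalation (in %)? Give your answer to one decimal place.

11.9

Flow: 70 L/min ÷ 60 = 1.1667 L/s.
R = (PIP − Pplat)/V̇ = (36 − 14) / 1.1667 = 22.0/1.1667 = 18.857 cmH2O·s/L.
C = Vt/(Pplat − PEEP) = 425.0 / (14 − 7) = 425.0/7.0 = 60.714 mL/cmH2O.
τ = R × C = 18.857 × 0.06071 L/cmH2O = 1.145 s.
Fraction remaining at end-expiration = e^(−Te/τ) = e^(−2.44/1.145) = 0.1187 → 11.87%.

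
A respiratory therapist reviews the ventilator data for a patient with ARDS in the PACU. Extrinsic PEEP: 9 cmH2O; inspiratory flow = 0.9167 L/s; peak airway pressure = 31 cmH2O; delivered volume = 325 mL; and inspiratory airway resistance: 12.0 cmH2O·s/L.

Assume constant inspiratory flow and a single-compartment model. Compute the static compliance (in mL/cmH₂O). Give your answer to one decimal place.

Equation of motion (constant flow): PIP = Vt/C + R·V̇ + PEEP.
Vt/C = PIP − R·V̇ − PEEP = 31 − 12.0×0.9167 − 9 = 31 − 11.0 − 9 = 11.0 cmH2O.
C = Vt / 11.0 = 325 / 11.0 = 29.545 mL/cmH2O.

29.5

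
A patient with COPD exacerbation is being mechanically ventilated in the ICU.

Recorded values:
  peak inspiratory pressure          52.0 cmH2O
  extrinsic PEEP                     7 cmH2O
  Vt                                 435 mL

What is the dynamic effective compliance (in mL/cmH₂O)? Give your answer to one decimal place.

Dynamic compliance = Vt / (PIP − PEEP) = 435 / (52.0 − 7) = 435 / 45.0 = 9.667 mL/cmH2O.

9.7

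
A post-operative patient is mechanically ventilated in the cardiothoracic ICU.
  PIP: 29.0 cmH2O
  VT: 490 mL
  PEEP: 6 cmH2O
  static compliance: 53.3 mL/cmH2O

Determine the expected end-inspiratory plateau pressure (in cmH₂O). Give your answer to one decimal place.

Pplat = PEEP + Vt / Cstat = 6 + 490 / 53.3 = 6 + 9.193 = 15.193 cmH2O.

15.2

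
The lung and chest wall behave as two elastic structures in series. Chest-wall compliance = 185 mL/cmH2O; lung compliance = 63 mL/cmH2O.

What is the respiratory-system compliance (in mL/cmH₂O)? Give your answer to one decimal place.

47.0

Lung and chest wall are elastances in series: 1/Crs = 1/CL + 1/Ccw.
1/Crs = 1/63 + 1/185 = 0.02128.
Crs = 46.992 mL/cmH2O.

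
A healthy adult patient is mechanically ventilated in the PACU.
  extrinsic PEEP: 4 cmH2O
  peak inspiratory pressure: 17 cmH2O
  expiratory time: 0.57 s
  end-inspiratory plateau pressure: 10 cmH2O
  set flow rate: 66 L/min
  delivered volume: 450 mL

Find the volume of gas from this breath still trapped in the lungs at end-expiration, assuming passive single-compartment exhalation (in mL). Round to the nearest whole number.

Flow: 66 L/min ÷ 60 = 1.1 L/s.
R = (PIP − Pplat)/V̇ = (17 − 10) / 1.1 = 7.0/1.1 = 6.364 cmH2O·s/L.
C = Vt/(Pplat − PEEP) = 450.0 / (10 − 4) = 450.0/6.0 = 75.0 mL/cmH2O.
τ = R × C = 6.364 × 0.075 L/cmH2O = 0.4773 s.
Fraction remaining = e^(−Te/τ) = e^(−0.57/0.4773) = 0.3029.
Trapped volume = 450.0 × 0.3029 = 136.31 mL.

136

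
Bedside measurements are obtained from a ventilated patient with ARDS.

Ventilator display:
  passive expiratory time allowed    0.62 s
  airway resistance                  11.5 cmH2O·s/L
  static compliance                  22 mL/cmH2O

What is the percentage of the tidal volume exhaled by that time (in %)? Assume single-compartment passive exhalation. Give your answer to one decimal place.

τ = R × C = 11.5 × 22 mL/cmH2O = 11.5 × 0.022 L/cmH2O = 0.253 s.
Passive exhalation: V(t)/V₀ = e^(−t/τ) = e^(−0.62/0.253) = 0.08624.
Fraction exhaled = 1 − 0.08624 = 0.9138 → 91.38%.

91.4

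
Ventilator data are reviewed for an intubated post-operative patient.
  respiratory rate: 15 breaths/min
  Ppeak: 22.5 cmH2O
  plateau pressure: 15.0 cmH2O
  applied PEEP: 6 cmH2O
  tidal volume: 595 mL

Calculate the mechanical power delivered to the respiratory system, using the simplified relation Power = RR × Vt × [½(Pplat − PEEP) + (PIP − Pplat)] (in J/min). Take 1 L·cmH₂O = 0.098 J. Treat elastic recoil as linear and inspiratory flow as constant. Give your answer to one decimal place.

Per-breath work = Vt × [½(Pplat−PEEP) + (PIP−Pplat)] = 0.595 × [0.5×9.0 + 7.5] = 0.595 × 12.0 = 7.14 L·cmH2O.
Power = 15 × 7.14 = 107.1 L·cmH2O/min.
× 0.098 J/(L·cmH2O) → 10.496 J/min.

10.5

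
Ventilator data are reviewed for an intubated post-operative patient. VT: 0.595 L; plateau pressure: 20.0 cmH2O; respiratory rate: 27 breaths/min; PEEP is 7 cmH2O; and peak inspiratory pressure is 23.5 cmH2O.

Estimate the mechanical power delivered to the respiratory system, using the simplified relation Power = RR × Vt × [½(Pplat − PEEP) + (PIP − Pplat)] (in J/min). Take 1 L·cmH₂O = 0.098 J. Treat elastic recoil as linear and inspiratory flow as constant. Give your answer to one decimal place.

15.7

Per-breath work = Vt × [½(Pplat−PEEP) + (PIP−Pplat)] = 0.595 × [0.5×13.0 + 3.5] = 0.595 × 10.0 = 5.95 L·cmH2O.
Power = 27 × 5.95 = 160.65 L·cmH2O/min.
× 0.098 J/(L·cmH2O) → 15.744 J/min.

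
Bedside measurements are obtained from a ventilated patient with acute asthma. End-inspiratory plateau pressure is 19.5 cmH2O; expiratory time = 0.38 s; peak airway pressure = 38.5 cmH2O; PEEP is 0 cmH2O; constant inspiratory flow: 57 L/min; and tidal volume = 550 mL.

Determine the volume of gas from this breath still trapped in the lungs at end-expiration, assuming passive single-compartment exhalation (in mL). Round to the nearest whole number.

Flow: 57 L/min ÷ 60 = 0.95 L/s.
R = (PIP − Pplat)/V̇ = (38.5 − 19.5) / 0.95 = 19.0/0.95 = 20.0 cmH2O·s/L.
C = Vt/(Pplat − PEEP) = 550.0 / (19.5 − 0) = 550.0/19.5 = 28.205 mL/cmH2O.
τ = R × C = 20.0 × 0.02821 L/cmH2O = 0.5642 s.
Fraction remaining = e^(−Te/τ) = e^(−0.38/0.5642) = 0.5099.
Trapped volume = 550.0 × 0.5099 = 280.45 mL.

280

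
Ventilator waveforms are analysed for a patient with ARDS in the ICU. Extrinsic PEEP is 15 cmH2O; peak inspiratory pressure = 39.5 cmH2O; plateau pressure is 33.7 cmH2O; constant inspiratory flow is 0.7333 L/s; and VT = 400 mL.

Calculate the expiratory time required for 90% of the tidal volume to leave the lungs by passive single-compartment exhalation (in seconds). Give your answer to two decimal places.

R = (PIP − Pplat)/V̇ = (39.5 − 33.7) / 0.7333 = 5.8/0.7333 = 7.909 cmH2O·s/L.
C = Vt/(Pplat − PEEP) = 400.0 / (33.7 − 15) = 400.0/18.7 = 21.39 mL/cmH2O.
τ = R × C = 7.909 × 0.02139 L/cmH2O = 0.1692 s.
t = −τ·ln(1 − 0.90) = −0.1692·ln(0.1) = 0.3896 s.

0.39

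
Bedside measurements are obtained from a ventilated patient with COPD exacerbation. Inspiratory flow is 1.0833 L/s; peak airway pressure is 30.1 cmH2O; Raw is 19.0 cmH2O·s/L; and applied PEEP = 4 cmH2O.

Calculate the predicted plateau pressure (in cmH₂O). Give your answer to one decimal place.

9.5

Pplat = PIP − Raw × flow = 30.1 − 19.0 × 1.0833 = 30.1 − 20.583 = 9.517 cmH2O.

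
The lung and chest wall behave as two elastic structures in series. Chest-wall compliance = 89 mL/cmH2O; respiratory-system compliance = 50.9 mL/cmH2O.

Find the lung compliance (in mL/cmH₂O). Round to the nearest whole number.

119

1/CL = 1/Crs − 1/Ccw.
1/CL = 1/50.9 − 1/89 = 0.00841.
CL = 118.91 mL/cmH2O.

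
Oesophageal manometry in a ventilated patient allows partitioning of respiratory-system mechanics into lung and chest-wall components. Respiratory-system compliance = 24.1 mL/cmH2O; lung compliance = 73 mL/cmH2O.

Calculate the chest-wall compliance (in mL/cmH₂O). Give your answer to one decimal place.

1/Ccw = 1/Crs − 1/CL.
1/Ccw = 1/24.1 − 1/73 = 0.0278.
Ccw = 35.971 mL/cmH2O.

36.0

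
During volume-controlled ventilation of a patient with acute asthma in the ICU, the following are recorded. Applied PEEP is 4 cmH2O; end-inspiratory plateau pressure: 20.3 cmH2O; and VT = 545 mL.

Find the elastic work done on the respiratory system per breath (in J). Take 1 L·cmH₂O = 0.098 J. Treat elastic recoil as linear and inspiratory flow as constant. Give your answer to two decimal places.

Elastic work ≈ ½ × (Pplat − PEEP) × Vt = 0.5 × (20.3 − 4) × 0.545 L = 0.5 × 16.3 × 0.545 = 4.442 L·cmH2O.
× 0.098 J/(L·cmH2O) → 0.4353 J.

0.44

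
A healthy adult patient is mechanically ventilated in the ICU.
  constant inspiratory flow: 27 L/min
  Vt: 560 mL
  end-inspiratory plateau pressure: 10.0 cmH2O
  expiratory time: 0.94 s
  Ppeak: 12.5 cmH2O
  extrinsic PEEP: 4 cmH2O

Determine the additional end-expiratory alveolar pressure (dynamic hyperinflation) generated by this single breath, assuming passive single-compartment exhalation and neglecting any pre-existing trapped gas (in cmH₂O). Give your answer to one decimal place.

Flow: 27 L/min ÷ 60 = 0.45 L/s.
R = (PIP − Pplat)/V̇ = (12.5 − 10.0) / 0.45 = 2.5/0.45 = 5.556 cmH2O·s/L.
C = Vt/(Pplat − PEEP) = 560.0 / (10.0 − 4) = 560.0/6.0 = 93.333 mL/cmH2O.
τ = R × C = 5.556 × 0.09333 L/cmH2O = 0.5185 s.
Fraction remaining = e^(−Te/τ) = e^(−0.94/0.5185) = 0.1632; trapped volume = 560.0 × 0.1632 = 91.392 mL.
Additional alveolar pressure from trapping ≈ V_trapped / C = 91.392 / 93.333 = 0.9792 cmH2O.

1.0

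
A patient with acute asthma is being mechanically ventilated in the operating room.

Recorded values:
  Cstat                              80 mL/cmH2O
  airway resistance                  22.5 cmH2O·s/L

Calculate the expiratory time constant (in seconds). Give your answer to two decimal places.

τ = R × C = 22.5 × 80 mL/cmH2O = 22.5 × 0.080 L/cmH2O = 1.8 s.

1.80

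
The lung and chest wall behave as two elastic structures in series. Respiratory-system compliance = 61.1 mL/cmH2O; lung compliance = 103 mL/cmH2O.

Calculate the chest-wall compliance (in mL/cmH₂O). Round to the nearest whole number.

1/Ccw = 1/Crs − 1/CL.
1/Ccw = 1/61.1 − 1/103 = 0.006658.
Ccw = 150.2 mL/cmH2O.

150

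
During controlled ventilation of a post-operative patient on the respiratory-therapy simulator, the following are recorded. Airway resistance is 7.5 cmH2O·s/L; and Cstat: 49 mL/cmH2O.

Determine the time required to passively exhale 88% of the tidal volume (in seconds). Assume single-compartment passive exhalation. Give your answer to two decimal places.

0.78

τ = R × C = 7.5 × 49 mL/cmH2O = 7.5 × 0.049 L/cmH2O = 0.3675 s.
Exhaled fraction f = 1 − e^(−t/τ) → t = −τ·ln(1 − f) = −0.3675·ln(0.12) = 0.7792 s.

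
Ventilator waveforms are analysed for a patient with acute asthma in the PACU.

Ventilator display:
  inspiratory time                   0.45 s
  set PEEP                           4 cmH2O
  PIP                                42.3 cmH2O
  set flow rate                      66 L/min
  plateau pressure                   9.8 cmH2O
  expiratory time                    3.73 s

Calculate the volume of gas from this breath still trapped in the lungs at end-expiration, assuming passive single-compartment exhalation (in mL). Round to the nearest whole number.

Flow: 66 L/min ÷ 60 = 1.1 L/s.
Vt = flow × Ti = 1.1 L/s × 0.45 s × 1000 mL/L = 495.0 mL.
R = (PIP − Pplat)/V̇ = (42.3 − 9.8) / 1.1 = 32.5/1.1 = 29.545 cmH2O·s/L.
C = Vt/(Pplat − PEEP) = 495.0 / (9.8 − 4) = 495.0/5.8 = 85.345 mL/cmH2O.
τ = R × C = 29.545 × 0.08535 L/cmH2O = 2.522 s.
Fraction remaining = e^(−Te/τ) = e^(−3.73/2.522) = 0.2279.
Trapped volume = 495.0 × 0.2279 = 112.81 mL.

113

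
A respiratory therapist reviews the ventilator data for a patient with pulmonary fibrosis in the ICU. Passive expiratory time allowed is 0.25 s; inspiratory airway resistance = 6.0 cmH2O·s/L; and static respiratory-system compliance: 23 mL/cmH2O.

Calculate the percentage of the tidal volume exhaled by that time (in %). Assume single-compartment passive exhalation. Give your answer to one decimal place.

83.7

τ = R × C = 6.0 × 23 mL/cmH2O = 6.0 × 0.023 L/cmH2O = 0.138 s.
Passive exhalation: V(t)/V₀ = e^(−t/τ) = e^(−0.25/0.138) = 0.1634.
Fraction exhaled = 1 − 0.1634 = 0.8366 → 83.66%.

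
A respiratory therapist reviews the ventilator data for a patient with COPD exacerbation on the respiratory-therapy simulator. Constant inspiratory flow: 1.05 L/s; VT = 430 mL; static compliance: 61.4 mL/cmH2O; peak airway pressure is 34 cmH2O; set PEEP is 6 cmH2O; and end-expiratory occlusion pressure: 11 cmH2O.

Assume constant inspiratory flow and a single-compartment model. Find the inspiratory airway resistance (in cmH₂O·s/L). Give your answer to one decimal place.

Total PEEP = 11 cmH2O (set 6 + intrinsic 5); this is the baseline alveolar pressure.
Equation of motion (constant flow): PIP = Vt/C + R·V̇ + PEEP.
R·V̇ = PIP − Vt/C − PEEP = 34 − 430/61.4 − 11 = 34 − 7.003 − 11 = 15.997 cmH2O.
R = 15.997 / 1.05 = 15.235 cmH2O·s/L.

15.2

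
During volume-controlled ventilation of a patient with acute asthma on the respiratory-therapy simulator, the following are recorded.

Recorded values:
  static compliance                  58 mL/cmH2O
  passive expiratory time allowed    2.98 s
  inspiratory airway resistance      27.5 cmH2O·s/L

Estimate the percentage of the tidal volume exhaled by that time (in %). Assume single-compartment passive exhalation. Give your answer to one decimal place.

84.6

τ = R × C = 27.5 × 58 mL/cmH2O = 27.5 × 0.058 L/cmH2O = 1.595 s.
Passive exhalation: V(t)/V₀ = e^(−t/τ) = e^(−2.98/1.595) = 0.1544.
Fraction exhaled = 1 − 0.1544 = 0.8456 → 84.56%.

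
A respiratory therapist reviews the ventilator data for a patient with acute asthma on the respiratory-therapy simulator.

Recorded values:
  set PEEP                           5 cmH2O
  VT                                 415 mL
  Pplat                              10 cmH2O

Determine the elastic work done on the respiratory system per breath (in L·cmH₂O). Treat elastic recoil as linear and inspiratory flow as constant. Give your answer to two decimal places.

Elastic work ≈ ½ × (Pplat − PEEP) × Vt = 0.5 × (10 − 5) × 0.415 L = 0.5 × 5.0 × 0.415 = 1.038 L·cmH2O.

1.04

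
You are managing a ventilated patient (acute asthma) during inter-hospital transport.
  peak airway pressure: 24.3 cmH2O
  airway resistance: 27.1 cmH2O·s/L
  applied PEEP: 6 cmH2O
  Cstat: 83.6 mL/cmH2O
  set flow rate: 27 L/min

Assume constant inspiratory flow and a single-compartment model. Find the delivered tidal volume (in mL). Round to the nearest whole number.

Flow: 27 L/min ÷ 60 = 0.45 L/s.
Equation of motion (constant flow): PIP = Vt/C + R·V̇ + PEEP.
Vt/C = PIP − R·V̇ − PEEP = 24.3 − 12.195 − 6 = 6.105 cmH2O.
Vt = C × 6.105 = 83.6 × 6.105 = 510.38 mL.

510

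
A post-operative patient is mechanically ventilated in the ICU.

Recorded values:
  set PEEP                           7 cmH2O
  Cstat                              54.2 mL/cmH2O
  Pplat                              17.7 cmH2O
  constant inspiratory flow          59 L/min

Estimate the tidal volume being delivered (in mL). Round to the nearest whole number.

Vt = Cstat × (Pplat − PEEP) = 54.2 × (17.7 − 7) = 54.2 × 10.7 = 579.94 mL.

580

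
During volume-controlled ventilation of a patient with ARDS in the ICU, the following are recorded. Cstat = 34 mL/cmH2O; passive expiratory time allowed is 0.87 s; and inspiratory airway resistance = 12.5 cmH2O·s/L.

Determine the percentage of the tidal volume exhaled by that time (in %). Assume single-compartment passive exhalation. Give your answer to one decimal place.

87.1

τ = R × C = 12.5 × 34 mL/cmH2O = 12.5 × 0.034 L/cmH2O = 0.425 s.
Passive exhalation: V(t)/V₀ = e^(−t/τ) = e^(−0.87/0.425) = 0.1291.
Fraction exhaled = 1 − 0.1291 = 0.8709 → 87.09%.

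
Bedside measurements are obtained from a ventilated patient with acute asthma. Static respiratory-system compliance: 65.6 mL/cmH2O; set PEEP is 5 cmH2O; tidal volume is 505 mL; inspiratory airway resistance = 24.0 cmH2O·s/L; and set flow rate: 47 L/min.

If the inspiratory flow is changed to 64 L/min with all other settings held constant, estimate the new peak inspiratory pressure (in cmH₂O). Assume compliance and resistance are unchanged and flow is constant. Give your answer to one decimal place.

Flow: 47 L/min ÷ 60 = 0.7833 L/s.
New flow: 64 L/min ÷ 60 = 1.0667 L/s.
PIP = Vt/C + R·V̇ + PEEP (constant-flow equation of motion).
Only the resistive term changes: ΔPIP = R × ΔV̇ = 24.0 × (1.0667 − 0.7833) = 24.0 × 0.2834 = 6.802 cmH2O.
Original PIP = 505/65.6 + 24.0×0.7833 + 5 = 31.497 cmH2O; new PIP = 31.497 + (6.802) = 38.299 cmH2O.

38.3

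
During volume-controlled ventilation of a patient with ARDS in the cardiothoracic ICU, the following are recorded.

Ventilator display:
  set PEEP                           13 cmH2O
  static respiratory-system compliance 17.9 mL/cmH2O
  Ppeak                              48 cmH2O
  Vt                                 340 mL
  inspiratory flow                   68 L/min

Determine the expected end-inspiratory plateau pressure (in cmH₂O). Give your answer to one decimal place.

Pplat = PEEP + Vt / Cstat = 13 + 340 / 17.9 = 13 + 18.994 = 31.994 cmH2O.

32.0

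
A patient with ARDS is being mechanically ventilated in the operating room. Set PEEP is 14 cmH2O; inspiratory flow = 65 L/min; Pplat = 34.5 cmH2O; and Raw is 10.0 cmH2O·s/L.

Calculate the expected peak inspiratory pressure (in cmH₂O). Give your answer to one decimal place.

45.3

Flow: 65 L/min ÷ 60 = 1.0833 L/s.
PIP = Pplat + Raw × flow = 34.5 + 10.0 × 1.0833 = 34.5 + 10.833 = 45.333 cmH2O.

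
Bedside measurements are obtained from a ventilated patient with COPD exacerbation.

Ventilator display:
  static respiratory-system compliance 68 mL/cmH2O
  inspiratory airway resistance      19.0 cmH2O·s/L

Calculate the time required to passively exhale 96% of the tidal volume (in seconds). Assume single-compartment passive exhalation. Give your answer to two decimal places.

τ = R × C = 19.0 × 68 mL/cmH2O = 19.0 × 0.068 L/cmH2O = 1.292 s.
Exhaled fraction f = 1 − e^(−t/τ) → t = −τ·ln(1 − f) = −1.292·ln(0.04) = 4.159 s.

4.16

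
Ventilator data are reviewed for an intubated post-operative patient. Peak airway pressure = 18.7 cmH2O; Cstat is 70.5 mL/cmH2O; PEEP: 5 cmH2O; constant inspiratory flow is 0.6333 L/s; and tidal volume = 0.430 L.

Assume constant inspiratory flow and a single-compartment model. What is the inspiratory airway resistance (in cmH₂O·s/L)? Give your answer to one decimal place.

12.0

Equation of motion (constant flow): PIP = Vt/C + R·V̇ + PEEP.
R·V̇ = PIP − Vt/C − PEEP = 18.7 − 430/70.5 − 5 = 18.7 − 6.099 − 5 = 7.601 cmH2O.
R = 7.601 / 0.6333 = 12.002 cmH2O·s/L.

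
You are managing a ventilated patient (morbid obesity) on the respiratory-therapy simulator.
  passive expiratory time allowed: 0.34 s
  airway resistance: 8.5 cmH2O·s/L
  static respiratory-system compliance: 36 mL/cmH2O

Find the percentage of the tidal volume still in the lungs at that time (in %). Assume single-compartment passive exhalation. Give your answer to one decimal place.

32.9

τ = R × C = 8.5 × 36 mL/cmH2O = 8.5 × 0.036 L/cmH2O = 0.306 s.
Passive exhalation: V(t)/V₀ = e^(−t/τ) = e^(−0.34/0.306) = 0.3292.
Fraction remaining = 0.3292 → 32.92%.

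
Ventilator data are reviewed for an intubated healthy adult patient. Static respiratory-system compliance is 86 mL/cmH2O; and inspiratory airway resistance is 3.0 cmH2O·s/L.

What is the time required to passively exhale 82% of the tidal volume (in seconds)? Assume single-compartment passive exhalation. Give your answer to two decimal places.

τ = R × C = 3.0 × 86 mL/cmH2O = 3.0 × 0.086 L/cmH2O = 0.258 s.
Exhaled fraction f = 1 − e^(−t/τ) → t = −τ·ln(1 − f) = −0.258·ln(0.18) = 0.4424 s.

0.44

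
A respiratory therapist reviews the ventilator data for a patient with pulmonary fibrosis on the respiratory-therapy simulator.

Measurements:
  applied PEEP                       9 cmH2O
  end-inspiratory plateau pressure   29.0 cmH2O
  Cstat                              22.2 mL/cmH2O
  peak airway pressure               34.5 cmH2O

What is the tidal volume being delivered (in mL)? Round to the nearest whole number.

444

Vt = Cstat × (Pplat − PEEP) = 22.2 × (29.0 − 9) = 22.2 × 20.0 = 444.0 mL.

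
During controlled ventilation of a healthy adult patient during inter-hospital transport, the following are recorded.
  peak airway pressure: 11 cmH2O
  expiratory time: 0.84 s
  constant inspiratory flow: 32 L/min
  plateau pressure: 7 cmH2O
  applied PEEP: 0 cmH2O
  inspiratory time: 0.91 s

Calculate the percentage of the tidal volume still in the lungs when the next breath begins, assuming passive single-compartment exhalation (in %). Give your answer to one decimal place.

19.9

Flow: 32 L/min ÷ 60 = 0.5333 L/s.
Vt = flow × Ti = 0.5333 L/s × 0.91 s × 1000 mL/L = 485.3 mL.
R = (PIP − Pplat)/V̇ = (11 − 7) / 0.5333 = 4.0/0.5333 = 7.5 cmH2O·s/L.
C = Vt/(Pplat − PEEP) = 485.3 / (7 − 0) = 485.3/7.0 = 69.329 mL/cmH2O.
τ = R × C = 7.5 × 0.06933 L/cmH2O = 0.52 s.
Fraction remaining at end-expiration = e^(−Te/τ) = e^(−0.84/0.52) = 0.1988 → 19.88%.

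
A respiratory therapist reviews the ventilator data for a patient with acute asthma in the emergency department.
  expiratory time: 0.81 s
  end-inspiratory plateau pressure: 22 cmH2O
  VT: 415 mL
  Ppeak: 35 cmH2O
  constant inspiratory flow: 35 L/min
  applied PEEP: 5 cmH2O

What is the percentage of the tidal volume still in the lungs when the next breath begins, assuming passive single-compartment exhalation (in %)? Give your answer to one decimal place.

Flow: 35 L/min ÷ 60 = 0.5833 L/s.
R = (PIP − Pplat)/V̇ = (35 − 22) / 0.5833 = 13.0/0.5833 = 22.287 cmH2O·s/L.
C = Vt/(Pplat − PEEP) = 415.0 / (22 − 5) = 415.0/17.0 = 24.412 mL/cmH2O.
τ = R × C = 22.287 × 0.02441 L/cmH2O = 0.544 s.
Fraction remaining at end-expiration = e^(−Te/τ) = e^(−0.81/0.544) = 0.2256 → 22.56%.

22.6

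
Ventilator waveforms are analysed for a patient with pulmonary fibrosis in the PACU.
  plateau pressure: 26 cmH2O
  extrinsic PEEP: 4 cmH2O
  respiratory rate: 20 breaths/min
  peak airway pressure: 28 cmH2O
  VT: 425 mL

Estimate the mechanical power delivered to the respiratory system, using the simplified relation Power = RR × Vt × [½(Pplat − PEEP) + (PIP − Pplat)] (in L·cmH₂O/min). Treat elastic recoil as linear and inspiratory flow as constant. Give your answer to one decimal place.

Per-breath work = Vt × [½(Pplat−PEEP) + (PIP−Pplat)] = 0.425 × [0.5×22.0 + 2.0] = 0.425 × 13.0 = 5.525 L·cmH2O.
Power = 20 × 5.525 = 110.5 L·cmH2O/min.

110.5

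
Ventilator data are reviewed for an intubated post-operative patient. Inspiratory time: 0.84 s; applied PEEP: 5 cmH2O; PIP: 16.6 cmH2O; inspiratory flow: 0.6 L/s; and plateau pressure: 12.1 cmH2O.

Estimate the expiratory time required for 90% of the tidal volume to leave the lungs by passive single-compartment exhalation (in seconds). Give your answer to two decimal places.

1.23

Vt = flow × Ti = 0.6 L/s × 0.84 s × 1000 mL/L = 504.0 mL.
R = (PIP − Pplat)/V̇ = (16.6 − 12.1) / 0.6 = 4.5/0.6 = 7.5 cmH2O·s/L.
C = Vt/(Pplat − PEEP) = 504.0 / (12.1 − 5) = 504.0/7.1 = 70.986 mL/cmH2O.
τ = R × C = 7.5 × 0.07099 L/cmH2O = 0.5324 s.
t = −τ·ln(1 − 0.90) = −0.5324·ln(0.1) = 1.226 s.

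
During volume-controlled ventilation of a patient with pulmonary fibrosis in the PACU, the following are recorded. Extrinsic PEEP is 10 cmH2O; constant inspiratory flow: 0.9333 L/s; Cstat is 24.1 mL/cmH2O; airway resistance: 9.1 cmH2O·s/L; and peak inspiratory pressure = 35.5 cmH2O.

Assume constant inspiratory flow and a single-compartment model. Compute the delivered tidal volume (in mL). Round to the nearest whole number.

Equation of motion (constant flow): PIP = Vt/C + R·V̇ + PEEP.
Vt/C = PIP − R·V̇ − PEEP = 35.5 − 8.493 − 10 = 17.007 cmH2O.
Vt = C × 17.007 = 24.1 × 17.007 = 409.87 mL.

410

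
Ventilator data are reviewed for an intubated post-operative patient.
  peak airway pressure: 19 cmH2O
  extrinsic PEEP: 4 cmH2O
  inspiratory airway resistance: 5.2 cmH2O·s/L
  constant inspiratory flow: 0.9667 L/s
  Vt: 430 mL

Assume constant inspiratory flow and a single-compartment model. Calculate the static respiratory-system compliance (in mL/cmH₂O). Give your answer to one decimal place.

Equation of motion (constant flow): PIP = Vt/C + R·V̇ + PEEP.
Vt/C = PIP − R·V̇ − PEEP = 19 − 5.2×0.9667 − 4 = 19 − 5.027 − 4 = 9.973 cmH2O.
C = Vt / 9.973 = 430 / 9.973 = 43.116 mL/cmH2O.

43.1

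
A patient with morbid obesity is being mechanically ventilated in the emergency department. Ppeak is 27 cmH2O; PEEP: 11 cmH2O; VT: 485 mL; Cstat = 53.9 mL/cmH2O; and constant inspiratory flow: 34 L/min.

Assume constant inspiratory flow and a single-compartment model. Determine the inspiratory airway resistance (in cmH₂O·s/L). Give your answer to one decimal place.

12.4

Flow: 34 L/min ÷ 60 = 0.5667 L/s.
Equation of motion (constant flow): PIP = Vt/C + R·V̇ + PEEP.
R·V̇ = PIP − Vt/C − PEEP = 27 − 485/53.9 − 11 = 27 − 8.998 − 11 = 7.002 cmH2O.
R = 7.002 / 0.5667 = 12.356 cmH2O·s/L.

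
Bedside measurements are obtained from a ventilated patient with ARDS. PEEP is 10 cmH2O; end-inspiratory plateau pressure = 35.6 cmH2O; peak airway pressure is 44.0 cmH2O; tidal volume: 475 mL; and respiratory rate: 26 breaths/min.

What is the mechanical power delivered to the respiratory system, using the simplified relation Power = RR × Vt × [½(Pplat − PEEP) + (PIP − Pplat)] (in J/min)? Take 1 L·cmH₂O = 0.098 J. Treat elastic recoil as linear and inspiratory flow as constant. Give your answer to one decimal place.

25.7

Per-breath work = Vt × [½(Pplat−PEEP) + (PIP−Pplat)] = 0.475 × [0.5×25.6 + 8.4] = 0.475 × 21.2 = 10.07 L·cmH2O.
Power = 26 × 10.07 = 261.82 L·cmH2O/min.
× 0.098 J/(L·cmH2O) → 25.658 J/min.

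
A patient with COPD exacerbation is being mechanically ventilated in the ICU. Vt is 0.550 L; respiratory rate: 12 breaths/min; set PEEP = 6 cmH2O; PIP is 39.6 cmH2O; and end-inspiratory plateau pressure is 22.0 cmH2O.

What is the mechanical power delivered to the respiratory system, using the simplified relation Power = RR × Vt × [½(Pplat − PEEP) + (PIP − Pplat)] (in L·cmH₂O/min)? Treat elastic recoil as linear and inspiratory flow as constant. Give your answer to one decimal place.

Per-breath work = Vt × [½(Pplat−PEEP) + (PIP−Pplat)] = 0.550 × [0.5×16.0 + 17.6] = 0.550 × 25.6 = 14.08 L·cmH2O.
Power = 12 × 14.08 = 168.96 L·cmH2O/min.

169.0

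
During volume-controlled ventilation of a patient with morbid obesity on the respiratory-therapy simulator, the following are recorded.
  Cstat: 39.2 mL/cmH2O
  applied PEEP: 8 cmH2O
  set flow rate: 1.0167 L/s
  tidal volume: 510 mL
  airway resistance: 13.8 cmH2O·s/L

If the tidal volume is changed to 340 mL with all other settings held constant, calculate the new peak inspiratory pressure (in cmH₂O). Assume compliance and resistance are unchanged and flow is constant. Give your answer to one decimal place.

30.7

PIP = Vt/C + R·V̇ + PEEP (constant-flow equation of motion).
Only the elastic term changes: ΔPIP = ΔVt / C = (340 − 510) / 39.2 = -4.337 cmH2O.
Original PIP = 510/39.2 + 13.8×1.0167 + 8 = 35.041 cmH2O; new PIP = 35.041 + (-4.337) = 30.704 cmH2O.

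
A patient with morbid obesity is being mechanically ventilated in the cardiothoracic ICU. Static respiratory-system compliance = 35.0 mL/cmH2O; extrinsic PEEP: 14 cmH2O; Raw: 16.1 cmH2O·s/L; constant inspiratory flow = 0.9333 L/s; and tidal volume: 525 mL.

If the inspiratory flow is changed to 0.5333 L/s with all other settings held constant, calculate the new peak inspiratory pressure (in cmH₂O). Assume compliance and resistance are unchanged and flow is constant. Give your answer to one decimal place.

37.6

PIP = Vt/C + R·V̇ + PEEP (constant-flow equation of motion).
Only the resistive term changes: ΔPIP = R × ΔV̇ = 16.1 × (0.5333 − 0.9333) = 16.1 × -0.4 = -6.44 cmH2O.
Original PIP = 525/35.0 + 16.1×0.9333 + 14 = 44.026 cmH2O; new PIP = 44.026 + (-6.44) = 37.586 cmH2O.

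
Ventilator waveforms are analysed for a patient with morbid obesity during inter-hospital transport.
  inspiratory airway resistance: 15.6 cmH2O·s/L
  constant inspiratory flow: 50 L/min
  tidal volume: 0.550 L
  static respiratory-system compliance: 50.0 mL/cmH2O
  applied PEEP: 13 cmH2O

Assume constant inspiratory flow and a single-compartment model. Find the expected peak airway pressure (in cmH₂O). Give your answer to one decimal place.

37.0

Flow: 50 L/min ÷ 60 = 0.8333 L/s.
Equation of motion (constant flow): PIP = Vt/C + R·V̇ + PEEP.
PIP = 550/50.0 + 15.6×0.8333 + 13 = 11.0 + 12.999 + 13 = 36.999 cmH2O.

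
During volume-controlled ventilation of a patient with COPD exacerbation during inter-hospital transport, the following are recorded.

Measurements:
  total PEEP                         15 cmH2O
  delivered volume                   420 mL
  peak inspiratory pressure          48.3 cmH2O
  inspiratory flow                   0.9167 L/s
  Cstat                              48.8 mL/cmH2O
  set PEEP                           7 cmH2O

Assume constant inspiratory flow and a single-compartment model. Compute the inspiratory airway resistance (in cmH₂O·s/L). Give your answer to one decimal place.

26.9

Total PEEP = 15 cmH2O (set 7 + intrinsic 8); this is the baseline alveolar pressure.
Equation of motion (constant flow): PIP = Vt/C + R·V̇ + PEEP.
R·V̇ = PIP − Vt/C − PEEP = 48.3 − 420/48.8 − 15 = 48.3 − 8.607 − 15 = 24.693 cmH2O.
R = 24.693 / 0.9167 = 26.937 cmH2O·s/L.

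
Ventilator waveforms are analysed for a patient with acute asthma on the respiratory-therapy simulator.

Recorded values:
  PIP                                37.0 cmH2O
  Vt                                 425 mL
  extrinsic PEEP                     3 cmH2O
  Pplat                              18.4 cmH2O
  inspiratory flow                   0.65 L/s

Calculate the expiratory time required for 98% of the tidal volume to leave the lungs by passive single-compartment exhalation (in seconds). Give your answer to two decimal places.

R = (PIP − Pplat)/V̇ = (37.0 − 18.4) / 0.65 = 18.6/0.65 = 28.615 cmH2O·s/L.
C = Vt/(Pplat − PEEP) = 425.0 / (18.4 − 3) = 425.0/15.4 = 27.597 mL/cmH2O.
τ = R × C = 28.615 × 0.0276 L/cmH2O = 0.7898 s.
t = −τ·ln(1 − 0.98) = −0.7898·ln(0.02) = 3.09 s.

3.09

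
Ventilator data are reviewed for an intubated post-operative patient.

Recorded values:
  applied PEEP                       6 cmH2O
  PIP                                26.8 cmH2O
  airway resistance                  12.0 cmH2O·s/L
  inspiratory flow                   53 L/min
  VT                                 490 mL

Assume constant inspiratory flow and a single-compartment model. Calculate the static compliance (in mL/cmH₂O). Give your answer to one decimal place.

Flow: 53 L/min ÷ 60 = 0.8833 L/s.
Equation of motion (constant flow): PIP = Vt/C + R·V̇ + PEEP.
Vt/C = PIP − R·V̇ − PEEP = 26.8 − 12.0×0.8833 − 6 = 26.8 − 10.6 − 6 = 10.2 cmH2O.
C = Vt / 10.2 = 490 / 10.2 = 48.039 mL/cmH2O.

48.0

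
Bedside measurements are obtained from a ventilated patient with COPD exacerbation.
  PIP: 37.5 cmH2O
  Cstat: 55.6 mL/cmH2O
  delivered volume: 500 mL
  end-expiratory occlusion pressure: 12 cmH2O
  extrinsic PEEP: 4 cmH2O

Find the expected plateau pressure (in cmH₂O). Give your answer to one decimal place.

End-expiratory occlusion gives total PEEP = 12 cmH2O (intrinsic PEEP = 12 − 4 = 8). Use total PEEP for the elastic gradient.
Pplat = PEEPtotal + Vt / Cstat = 12 + 500 / 55.6 = 12 + 8.993 = 20.993 cmH2O.

21.0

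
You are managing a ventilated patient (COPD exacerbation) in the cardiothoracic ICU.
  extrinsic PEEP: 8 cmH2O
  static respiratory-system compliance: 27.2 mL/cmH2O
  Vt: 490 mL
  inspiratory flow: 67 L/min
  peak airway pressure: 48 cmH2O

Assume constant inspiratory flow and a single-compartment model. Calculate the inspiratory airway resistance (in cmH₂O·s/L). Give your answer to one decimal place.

Flow: 67 L/min ÷ 60 = 1.1167 L/s.
Equation of motion (constant flow): PIP = Vt/C + R·V̇ + PEEP.
R·V̇ = PIP − Vt/C − PEEP = 48 − 490/27.2 − 8 = 48 − 18.015 − 8 = 21.985 cmH2O.
R = 21.985 / 1.1167 = 19.687 cmH2O·s/L.

19.7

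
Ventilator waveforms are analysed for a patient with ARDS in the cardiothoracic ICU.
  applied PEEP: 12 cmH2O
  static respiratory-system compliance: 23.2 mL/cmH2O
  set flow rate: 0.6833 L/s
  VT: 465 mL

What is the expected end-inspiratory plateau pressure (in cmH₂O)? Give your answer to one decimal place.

Pplat = PEEP + Vt / Cstat = 12 + 465 / 23.2 = 12 + 20.043 = 32.043 cmH2O.

32.0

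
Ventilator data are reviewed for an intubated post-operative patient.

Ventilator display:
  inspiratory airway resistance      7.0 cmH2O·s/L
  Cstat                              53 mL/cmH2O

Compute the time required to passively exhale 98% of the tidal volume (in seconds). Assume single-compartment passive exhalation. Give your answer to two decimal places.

τ = R × C = 7.0 × 53 mL/cmH2O = 7.0 × 0.053 L/cmH2O = 0.371 s.
Exhaled fraction f = 1 − e^(−t/τ) → t = −τ·ln(1 − f) = −0.371·ln(0.02) = 1.451 s.

1.45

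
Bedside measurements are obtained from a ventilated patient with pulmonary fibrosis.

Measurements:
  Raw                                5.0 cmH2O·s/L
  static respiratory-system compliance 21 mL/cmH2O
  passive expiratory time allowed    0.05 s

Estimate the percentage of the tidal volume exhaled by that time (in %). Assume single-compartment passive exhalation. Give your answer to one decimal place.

37.9

τ = R × C = 5.0 × 21 mL/cmH2O = 5.0 × 0.021 L/cmH2O = 0.105 s.
Passive exhalation: V(t)/V₀ = e^(−t/τ) = e^(−0.05/0.105) = 0.6211.
Fraction exhaled = 1 − 0.6211 = 0.3789 → 37.89%.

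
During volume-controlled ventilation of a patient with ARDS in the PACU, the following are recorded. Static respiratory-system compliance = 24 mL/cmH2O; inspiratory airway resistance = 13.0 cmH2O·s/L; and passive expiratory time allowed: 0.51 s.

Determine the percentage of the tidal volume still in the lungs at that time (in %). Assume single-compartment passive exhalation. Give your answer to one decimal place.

τ = R × C = 13.0 × 24 mL/cmH2O = 13.0 × 0.024 L/cmH2O = 0.312 s.
Passive exhalation: V(t)/V₀ = e^(−t/τ) = e^(−0.51/0.312) = 0.195.
Fraction remaining = 0.195 → 19.5%.

19.5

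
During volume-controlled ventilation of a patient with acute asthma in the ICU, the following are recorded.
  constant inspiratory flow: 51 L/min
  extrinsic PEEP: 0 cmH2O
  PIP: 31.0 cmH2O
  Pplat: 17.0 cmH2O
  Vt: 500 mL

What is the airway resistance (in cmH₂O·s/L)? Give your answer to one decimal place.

16.5

Flow: 51 L/min ÷ 60 = 0.85 L/s.
Raw = (PIP − Pplat) / flow = (31.0 − 17.0) / 0.85 = 14.0 / 0.85 = 16.471 cmH2O·s/L.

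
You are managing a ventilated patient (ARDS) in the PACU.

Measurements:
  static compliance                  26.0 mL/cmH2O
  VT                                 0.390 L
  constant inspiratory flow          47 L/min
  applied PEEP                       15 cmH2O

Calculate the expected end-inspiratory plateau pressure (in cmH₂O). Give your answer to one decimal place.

30.0

Pplat = PEEP + Vt / Cstat = 15 + 390 / 26.0 = 15 + 15.0 = 30.0 cmH2O.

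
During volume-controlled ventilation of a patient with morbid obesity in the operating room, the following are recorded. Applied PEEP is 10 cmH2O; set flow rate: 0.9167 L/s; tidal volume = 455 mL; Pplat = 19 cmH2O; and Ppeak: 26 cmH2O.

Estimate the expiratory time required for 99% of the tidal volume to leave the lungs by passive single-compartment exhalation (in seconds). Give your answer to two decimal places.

1.78

R = (PIP − Pplat)/V̇ = (26 − 19) / 0.9167 = 7.0/0.9167 = 7.636 cmH2O·s/L.
C = Vt/(Pplat − PEEP) = 455.0 / (19 − 10) = 455.0/9.0 = 50.556 mL/cmH2O.
τ = R × C = 7.636 × 0.05056 L/cmH2O = 0.3861 s.
t = −τ·ln(1 − 0.99) = −0.3861·ln(0.01) = 1.778 s.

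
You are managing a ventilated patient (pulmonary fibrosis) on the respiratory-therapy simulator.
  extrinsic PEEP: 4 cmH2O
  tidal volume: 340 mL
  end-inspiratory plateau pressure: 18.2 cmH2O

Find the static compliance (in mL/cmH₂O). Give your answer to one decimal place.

Cstat = Vt / (Pplat − PEEP) = 340 / (18.2 − 4) = 340 / 14.2 = 23.944 mL/cmH2O.

23.9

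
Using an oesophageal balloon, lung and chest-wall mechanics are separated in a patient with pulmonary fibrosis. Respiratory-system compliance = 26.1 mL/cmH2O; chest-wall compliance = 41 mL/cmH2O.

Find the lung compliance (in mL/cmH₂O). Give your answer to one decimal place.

1/CL = 1/Crs − 1/Ccw.
1/CL = 1/26.1 − 1/41 = 0.01392.
CL = 71.839 mL/cmH2O.

71.8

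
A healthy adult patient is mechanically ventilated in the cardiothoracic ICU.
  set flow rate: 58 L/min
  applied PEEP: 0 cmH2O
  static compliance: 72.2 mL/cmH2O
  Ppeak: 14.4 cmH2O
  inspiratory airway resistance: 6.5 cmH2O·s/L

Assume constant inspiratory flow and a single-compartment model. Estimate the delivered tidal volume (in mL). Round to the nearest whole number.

586

Flow: 58 L/min ÷ 60 = 0.9667 L/s.
Equation of motion (constant flow): PIP = Vt/C + R·V̇ + PEEP.
Vt/C = PIP − R·V̇ − PEEP = 14.4 − 6.284 − 0 = 8.116 cmH2O.
Vt = C × 8.116 = 72.2 × 8.116 = 585.98 mL.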